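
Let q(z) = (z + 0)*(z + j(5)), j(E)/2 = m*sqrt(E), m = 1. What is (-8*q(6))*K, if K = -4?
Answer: 1152 + 384*sqrt(5) ≈ 2010.7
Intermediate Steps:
j(E) = 2*sqrt(E) (j(E) = 2*(1*sqrt(E)) = 2*sqrt(E))
q(z) = z*(z + 2*sqrt(5)) (q(z) = (z + 0)*(z + 2*sqrt(5)) = z*(z + 2*sqrt(5)))
(-8*q(6))*K = -48*(6 + 2*sqrt(5))*(-4) = -8*(36 + 12*sqrt(5))*(-4) = (-288 - 96*sqrt(5))*(-4) = 1152 + 384*sqrt(5)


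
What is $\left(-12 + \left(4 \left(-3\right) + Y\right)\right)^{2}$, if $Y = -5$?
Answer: $841$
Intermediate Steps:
$\left(-12 + \left(4 \left(-3\right) + Y\right)\right)^{2} = \left(-12 + \left(4 \left(-3\right) - 5\right)\right)^{2} = \left(-12 - 17\right)^{2} = \left(-29\right)^{2} = 841$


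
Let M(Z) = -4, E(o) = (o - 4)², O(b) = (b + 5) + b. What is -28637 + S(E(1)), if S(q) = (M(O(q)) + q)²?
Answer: -28612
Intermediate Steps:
O(b) = 5 + 2*b (O(b) = (5 + b) + b = 5 + 2*b)
E(o) = (-4 + o)²
S(q) = (-4 + q)²
-28637 + S(E(1)) = -28637 + (-4 + (-4 + 1)²)² = -28637 + (-4 + (-3)²)² = -28637 + (-4 + 9)² = -28637 + 5² = -28637 + 25 = -28612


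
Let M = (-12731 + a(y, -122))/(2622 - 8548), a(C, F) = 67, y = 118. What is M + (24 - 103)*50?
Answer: -11697518/2963 ≈ -3947.9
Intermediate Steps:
M = 6332/2963 (M = (-12731 + 67)/(2622 - 8548) = -12664/(-5926) = -12664*(-1/5926) = 6332/2963 ≈ 2.1370)
M + (24 - 103)*50 = 6332/2963 + (24 - 103)*50 = 6332/2963 - 79*50 = 6332/2963 - 3950 = -11697518/2963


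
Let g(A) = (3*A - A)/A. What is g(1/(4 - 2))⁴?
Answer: 16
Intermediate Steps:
g(A) = 2 (g(A) = (2*A)/A = 2)
g(1/(4 - 2))⁴ = 2⁴ = 16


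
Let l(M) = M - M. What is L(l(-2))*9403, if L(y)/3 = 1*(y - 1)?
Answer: -28209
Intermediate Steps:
l(M) = 0
L(y) = -3 + 3*y (L(y) = 3*(1*(y - 1)) = 3*(1*(-1 + y)) = 3*(-1 + y) = -3 + 3*y)
L(l(-2))*9403 = (-3 + 3*0)*9403 = (-3 + 0)*9403 = -3*9403 = -28209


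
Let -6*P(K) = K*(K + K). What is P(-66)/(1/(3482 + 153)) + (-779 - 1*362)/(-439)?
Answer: -2317049639/439 ≈ -5.2780e+6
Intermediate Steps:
P(K) = -K**2/3 (P(K) = -K*(K + K)/6 = -K*2*K/6 = -K**2/3)
P(-66)/(1/(3482 + 153)) + (-779 - 1*362)/(-439) = (-1/3*(-66)**2)/(1/(3482 + 153)) + (-779 - 1*362)/(-439) = (-1/3*4356)/(1/3635) + (-779 - 362)*(-1/439) = -1452/1/3635 - 1141*(-1/439) = -1452*3635 + 1141/439 = -5278020 + 1141/439 = -2317049639/439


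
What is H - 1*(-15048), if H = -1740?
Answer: 13308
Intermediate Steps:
H - 1*(-15048) = -1740 - 1*(-15048) = -1740 + 15048 = 13308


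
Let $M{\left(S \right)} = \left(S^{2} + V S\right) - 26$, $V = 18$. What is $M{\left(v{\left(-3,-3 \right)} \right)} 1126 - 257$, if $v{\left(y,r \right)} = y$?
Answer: $-80203$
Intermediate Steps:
$M{\left(S \right)} = -26 + S^{2} + 18 S$ ($M{\left(S \right)} = \left(S^{2} + 18 S\right) - 26 = -26 + S^{2} + 18 S$)
$M{\left(v{\left(-3,-3 \right)} \right)} 1126 - 257 = \left(-26 + \left(-3\right)^{2} + 18 \left(-3\right)\right) 1126 - 257 = \left(-26 + 9 - 54\right) 1126 - 257 = \left(-71\right) 1126 - 257 = -79946 - 257 = -80203$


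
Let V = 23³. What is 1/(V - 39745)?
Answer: -1/27578 ≈ -3.6261e-5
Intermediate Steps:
V = 12167
1/(V - 39745) = 1/(12167 - 39745) = 1/(-27578) = -1/27578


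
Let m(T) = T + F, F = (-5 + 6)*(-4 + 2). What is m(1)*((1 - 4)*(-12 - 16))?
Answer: -84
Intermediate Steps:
F = -2 (F = 1*(-2) = -2)
m(T) = -2 + T (m(T) = T - 2 = -2 + T)
m(1)*((1 - 4)*(-12 - 16)) = (-2 + 1)*((1 - 4)*(-12 - 16)) = -(-3)*(-28) = -1*84 = -84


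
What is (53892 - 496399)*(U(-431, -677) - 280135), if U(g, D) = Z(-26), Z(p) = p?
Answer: 123973203627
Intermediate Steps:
U(g, D) = -26
(53892 - 496399)*(U(-431, -677) - 280135) = (53892 - 496399)*(-26 - 280135) = -442507*(-280161) = 123973203627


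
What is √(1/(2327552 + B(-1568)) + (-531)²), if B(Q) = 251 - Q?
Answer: 2*√351219402500487/70587 ≈ 531.00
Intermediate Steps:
√(1/(2327552 + B(-1568)) + (-531)²) = √(1/(2327552 + (251 - 1*(-1568))) + (-531)²) = √(1/(2327552 + (251 + 1568)) + 281961) = √(1/(2327552 + 1819) + 281961) = √(1/2329371 + 281961) = √(656791776532/2329371) = 2*√351219402500487/70587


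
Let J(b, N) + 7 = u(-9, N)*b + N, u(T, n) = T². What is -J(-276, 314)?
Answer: 22049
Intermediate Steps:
J(b, N) = -7 + N + 81*b (J(b, N) = -7 + ((-9)²*b + N) = -7 + (81*b + N) = -7 + (N + 81*b) = -7 + N + 81*b)
-J(-276, 314) = -(-7 + 314 + 81*(-276)) = -(-7 + 314 - 22356) = -1*(-22049) = 22049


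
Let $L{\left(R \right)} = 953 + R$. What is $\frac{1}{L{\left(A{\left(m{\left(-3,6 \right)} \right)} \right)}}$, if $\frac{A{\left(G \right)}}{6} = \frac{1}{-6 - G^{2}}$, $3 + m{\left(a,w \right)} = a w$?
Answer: $\frac{149}{141995} \approx 0.0010493$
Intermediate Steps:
$m{\left(a,w \right)} = -3 + a w$
$A{\left(G \right)} = \frac{6}{-6 - G^{2}}$
$\frac{1}{L{\left(A{\left(m{\left(-3,6 \right)} \right)} \right)}} = \frac{1}{953 - \frac{6}{6 + \left(-3 - 18\right)^{2}}} = \frac{1}{953 - \frac{6}{6 + \left(-21\right)^{2}}} = \frac{1}{953 - \frac{6}{6 + 441}} = \frac{1}{953 - \frac{6}{447}} = \frac{1}{953 - \frac{2}{149}} = \frac{1}{\frac{141995}{149}} = \frac{149}{141995}$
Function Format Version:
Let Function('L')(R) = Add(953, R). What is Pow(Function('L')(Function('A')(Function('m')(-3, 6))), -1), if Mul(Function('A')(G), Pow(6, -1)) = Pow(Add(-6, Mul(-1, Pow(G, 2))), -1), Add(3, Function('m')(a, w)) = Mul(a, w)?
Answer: Rational(149, 141995) ≈ 0.0010493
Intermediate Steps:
Function('m')(a, w) = Add(-3, Mul(a, w))
Function('A')(G) = Mul(6, Pow(Add(-6, Mul(-1, Pow(G, 2))), -1))
Pow(Function('L')(Function('A')(Function('m')(-3, 6))), -1) = Pow(Add(953, Mul(-6, Pow(Add(6, Pow(Add(-3, Mul(-3, 6)), 2)), -1))), -1) = Pow(Add(953, Mul(-6, Pow(Add(6, Pow(Add(-3, -18), 2)), -1))), -1) = Pow(Add(953, Mul(-6, Pow(Add(6, Pow(-21, 2)), -1))), -1) = Pow(Add(953, Mul(-6, Pow(Add(6, 441), -1))), -1) = Pow(Add(953, Mul(-6, Pow(447, -1))), -1) = Pow(Add(953, Mul(-6, Rational(1, 447))), -1) = Pow(Add(953, Rational(-2, 149)), -1) = Pow(Rational(141995, 149), -1) = Rational(149, 141995)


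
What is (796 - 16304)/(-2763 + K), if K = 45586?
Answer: -15508/42823 ≈ -0.36214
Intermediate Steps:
(796 - 16304)/(-2763 + K) = (796 - 16304)/(-2763 + 45586) = -15508/42823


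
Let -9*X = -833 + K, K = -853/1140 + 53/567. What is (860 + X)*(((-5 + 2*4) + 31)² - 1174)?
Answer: -1847279657/107730 ≈ -17147.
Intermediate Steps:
K = -141077/215460 (K = -853*1/1140 + 53*(1/567) = -853/1140 + 53/567 = -141077/215460 ≈ -0.65477)
X = 179619257/1939140 (X = -(-833 - 141077/215460)/9 = -⅑*(-179619257/215460) = 179619257/1939140 ≈ 92.628)
(860 + X)*(((-5 + 2*4) + 31)² - 1174) = (860 + 179619257/1939140)*(((-5 + 2*4) + 31)² - 1174) = 1847279657*(((-5 + 8) + 31)² - 1174)/1939140 = 1847279657*((3 + 31)² - 1174)/1939140 = 1847279657*(34² - 1174)/1939140 = 1847279657*(1156 - 1174)/1939140 = (1847279657/1939140)*(-18) = -1847279657/107730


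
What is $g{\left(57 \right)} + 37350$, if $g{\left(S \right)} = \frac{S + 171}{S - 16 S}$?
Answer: $\frac{560246}{15} \approx 37350.0$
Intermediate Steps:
$g{\left(S \right)} = - \frac{171 + S}{15 S}$ ($g{\left(S \right)} = \frac{171 + S}{\left(-15\right) S} = \left(171 + S\right) \left(- \frac{1}{15 S}\right) = - \frac{171 + S}{15 S}$)
$g{\left(57 \right)} + 37350 = \frac{-171 - 57}{15 \cdot 57} + 37350 = \frac{1}{15} \cdot \frac{1}{57} \left(-171 - 57\right) + 37350 = \frac{1}{15} \cdot \frac{1}{57} \left(-228\right) + 37350 = - \frac{4}{15} + 37350 = \frac{560246}{15}$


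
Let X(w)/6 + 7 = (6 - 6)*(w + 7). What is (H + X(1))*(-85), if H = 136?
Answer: -7990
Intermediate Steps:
X(w) = -42 (X(w) = -42 + 6*((6 - 6)*(w + 7)) = -42 + 6*(0*(7 + w)) = -42 + 6*0 = -42 + 0 = -42)
(H + X(1))*(-85) = (136 - 42)*(-85) = 94*(-85) = -7990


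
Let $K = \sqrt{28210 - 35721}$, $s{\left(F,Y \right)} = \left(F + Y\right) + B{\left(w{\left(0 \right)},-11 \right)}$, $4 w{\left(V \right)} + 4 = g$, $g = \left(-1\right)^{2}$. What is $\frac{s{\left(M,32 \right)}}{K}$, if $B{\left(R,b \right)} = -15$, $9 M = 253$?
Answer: $- \frac{2 i \sqrt{7511}}{333} \approx - 0.52052 i$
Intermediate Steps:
$g = 1$
$M = \frac{253}{9}$ ($M = \frac{1}{9} \cdot 253 = \frac{253}{9} \approx 28.111$)
$w{\left(V \right)} = - \frac{3}{4}$ ($w{\left(V \right)} = -1 + \frac{1}{4} \cdot 1 = -1 + \frac{1}{4} = - \frac{3}{4}$)
$s{\left(F,Y \right)} = -15 + F + Y$ ($s{\left(F,Y \right)} = \left(F + Y\right) - 15 = -15 + F + Y$)
$K = i \sqrt{7511}$ ($K = \sqrt{-7511} = i \sqrt{7511} \approx 86.666 i$)
$\frac{s{\left(M,32 \right)}}{K} = \frac{-15 + \frac{253}{9} + 32}{i \sqrt{7511}} = \frac{406 \left(- \frac{i \sqrt{7511}}{7511}\right)}{9} = - \frac{2 i \sqrt{7511}}{333}$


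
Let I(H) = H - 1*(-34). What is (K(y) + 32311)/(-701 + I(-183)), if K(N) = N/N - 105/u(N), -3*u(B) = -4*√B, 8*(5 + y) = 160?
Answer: -16156/425 + 21*√15/3400 ≈ -37.990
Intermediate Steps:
I(H) = 34 + H (I(H) = H + 34 = 34 + H)
y = 15 (y = -5 + (⅛)*160 = -5 + 20 = 15)
u(B) = 4*√B/3 (u(B) = -(-4)*√B/3 = 4*√B/3)
K(N) = 1 - 315/(4*√N) (K(N) = N/N - 105*3/(4*√N) = 1 - 315/(4*√N))
(K(y) + 32311)/(-701 + I(-183)) = ((1 - 21*√15/4) + 32311)/(-701 + (34 - 183)) = ((1 - 21*√15/4) + 32311)/(-701 - 149) = ((1 - 21*√15/4) + 32311)/(-850) = (32312 - 21*√15/4)*(-1/850) = -16156/425 + 21*√15/3400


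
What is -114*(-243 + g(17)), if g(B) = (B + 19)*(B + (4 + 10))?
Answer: -99522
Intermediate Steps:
g(B) = (14 + B)*(19 + B) (g(B) = (19 + B)*(B + 14) = (19 + B)*(14 + B) = (14 + B)*(19 + B))
-114*(-243 + g(17)) = -114*(-243 + (266 + 17² + 33*17)) = -114*(-243 + (266 + 289 + 561)) = -114*(-243 + 1116) = -114*873 = -99522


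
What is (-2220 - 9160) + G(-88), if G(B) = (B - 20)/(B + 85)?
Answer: -11344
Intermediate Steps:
G(B) = (-20 + B)/(85 + B)
(-2220 - 9160) + G(-88) = (-2220 - 9160) + (-20 - 88)/(85 - 88) = -11380 - 108/(-3) = -11380 - 1/3*(-108) = -11380 + 36 = -11344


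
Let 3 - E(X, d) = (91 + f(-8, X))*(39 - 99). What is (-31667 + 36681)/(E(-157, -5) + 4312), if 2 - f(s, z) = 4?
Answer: 5014/9655 ≈ 0.51932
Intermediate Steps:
f(s, z) = -2 (f(s, z) = 2 - 1*4 = 2 - 4 = -2)
E(X, d) = 5343 (E(X, d) = 3 - (91 - 2)*(39 - 99) = 3 - 89*(-60) = 3 - 1*(-5340) = 3 + 5340 = 5343)
(-31667 + 36681)/(E(-157, -5) + 4312) = (-31667 + 36681)/(5343 + 4312) = 5014/9655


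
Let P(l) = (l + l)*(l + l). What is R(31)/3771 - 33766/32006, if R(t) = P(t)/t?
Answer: -61681421/60347313 ≈ -1.0221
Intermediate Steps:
P(l) = 4*l**2 (P(l) = (2*l)*(2*l) = 4*l**2)
R(t) = 4*t (R(t) = (4*t**2)/t = 4*t)
R(31)/3771 - 33766/32006 = (4*31)/3771 - 33766/32006 = 124*(1/3771) - 33766*1/32006 = 124/3771 - 16883/16003 = -61681421/60347313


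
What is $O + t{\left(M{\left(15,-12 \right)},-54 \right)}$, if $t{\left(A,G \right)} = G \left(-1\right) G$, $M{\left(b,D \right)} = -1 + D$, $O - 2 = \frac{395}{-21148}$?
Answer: $- \frac{61625667}{21148} \approx -2914.0$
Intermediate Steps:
$O = \frac{41901}{21148}$ ($O = 2 + \frac{395}{-21148} = 2 + 395 \left(- \frac{1}{21148}\right) = 2 - \frac{395}{21148} = \frac{41901}{21148} \approx 1.9813$)
$t{\left(A,G \right)} = - G^{2}$ ($t{\left(A,G \right)} = - G G = - G^{2}$)
$O + t{\left(M{\left(15,-12 \right)},-54 \right)} = \frac{41901}{21148} - \left(-54\right)^{2} = \frac{41901}{21148} - 2916 = - \frac{61625667}{21148}$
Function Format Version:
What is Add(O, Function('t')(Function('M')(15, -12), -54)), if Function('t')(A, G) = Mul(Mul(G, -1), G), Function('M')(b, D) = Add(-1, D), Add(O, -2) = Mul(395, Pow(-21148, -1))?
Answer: Rational(-61625667, 21148) ≈ -2914.0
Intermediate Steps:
O = Rational(41901, 21148) (O = Add(2, Mul(395, Pow(-21148, -1))) = Add(2, Mul(395, Rational(-1, 21148))) = Add(2, Rational(-395, 21148)) = Rational(41901, 21148) ≈ 1.9813)
Function('t')(A, G) = Mul(-1, Pow(G, 2)) (Function('t')(A, G) = Mul(Mul(-1, G), G) = Mul(-1, Pow(G, 2)))
Add(O, Function('t')(Function('M')(15, -12), -54)) = Add(Rational(41901, 21148), Mul(-1, Pow(-54, 2))) = Add(Rational(41901, 21148), Mul(-1, 2916)) = Add(Rational(41901, 21148), -2916) = Rational(-61625667, 21148)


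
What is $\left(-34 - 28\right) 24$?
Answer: $-1488$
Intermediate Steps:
$\left(-34 - 28\right) 24 = \left(-62\right) 24 = -1488$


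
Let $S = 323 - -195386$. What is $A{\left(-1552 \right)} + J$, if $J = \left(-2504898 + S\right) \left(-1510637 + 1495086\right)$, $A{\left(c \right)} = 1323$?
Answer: $35910199462$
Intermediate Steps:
$S = 195709$ ($S = 323 + 195386 = 195709$)
$J = 35910198139$ ($J = \left(-2504898 + 195709\right) \left(-1510637 + 1495086\right) = \left(-2309189\right) \left(-15551\right) = 35910198139$)
$A{\left(-1552 \right)} + J = 1323 + 35910198139 = 35910199462$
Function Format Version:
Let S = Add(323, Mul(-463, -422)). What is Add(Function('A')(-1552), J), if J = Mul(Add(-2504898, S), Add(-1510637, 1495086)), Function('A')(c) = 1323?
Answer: 35910199462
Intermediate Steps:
S = 195709 (S = Add(323, 195386) = 195709)
J = 35910198139 (J = Mul(Add(-2504898, 195709), Add(-1510637, 1495086)) = Mul(-2309189, -15551) = 35910198139)
Add(Function('A')(-1552), J) = Add(1323, 35910198139) = 35910199462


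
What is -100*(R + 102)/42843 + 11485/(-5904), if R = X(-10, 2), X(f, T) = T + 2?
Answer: -184878085/84315024 ≈ -2.1927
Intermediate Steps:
X(f, T) = 2 + T
R = 4 (R = 2 + 2 = 4)
-100*(R + 102)/42843 + 11485/(-5904) = -100*(4 + 102)/42843 + 11485/(-5904) = -100*106*(1/42843) + 11485*(-1/5904) = -10600*1/42843 - 11485/5904 = -10600/42843 - 11485/5904 = -184878085/84315024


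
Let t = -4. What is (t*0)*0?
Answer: 0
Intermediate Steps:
(t*0)*0 = -4*0*0 = 0*0 = 0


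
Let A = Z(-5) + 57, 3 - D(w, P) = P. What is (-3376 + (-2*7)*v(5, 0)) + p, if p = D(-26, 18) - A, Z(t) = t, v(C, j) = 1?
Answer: -3457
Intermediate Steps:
D(w, P) = 3 - P
A = 52 (A = -5 + 57 = 52)
p = -67 (p = (3 - 1*18) - 1*52 = (3 - 18) - 52 = -15 - 52 = -67)
(-3376 + (-2*7)*v(5, 0)) + p = (-3376 - 2*7*1) - 67 = (-3376 - 14*1) - 67 = (-3376 - 14) - 67 = -3390 - 67 = -3457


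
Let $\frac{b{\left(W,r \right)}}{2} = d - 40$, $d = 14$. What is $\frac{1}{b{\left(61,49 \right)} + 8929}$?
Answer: $\frac{1}{8877} \approx 0.00011265$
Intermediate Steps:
$b{\left(W,r \right)} = -52$ ($b{\left(W,r \right)} = 2 \left(14 - 40\right) = 2 \left(-26\right) = -52$)
$\frac{1}{b{\left(61,49 \right)} + 8929} = \frac{1}{-52 + 8929} = \frac{1}{8877}$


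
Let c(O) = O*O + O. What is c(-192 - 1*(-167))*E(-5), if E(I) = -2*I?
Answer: 6000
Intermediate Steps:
c(O) = O + O² (c(O) = O² + O = O + O²)
c(-192 - 1*(-167))*E(-5) = ((-192 - 1*(-167))*(1 + (-192 - 1*(-167))))*(-2*(-5)) = ((-192 + 167)*(1 + (-192 + 167)))*10 = -25*(1 - 25)*10 = -25*(-24)*10 = 600*10 = 6000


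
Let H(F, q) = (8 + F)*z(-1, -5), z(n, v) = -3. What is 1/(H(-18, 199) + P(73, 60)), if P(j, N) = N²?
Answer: 1/3630 ≈ 0.00027548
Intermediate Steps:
H(F, q) = -24 - 3*F (H(F, q) = (8 + F)*(-3) = -24 - 3*F)
1/(H(-18, 199) + P(73, 60)) = 1/((-24 - 3*(-18)) + 60²) = 1/((-24 + 54) + 3600) = 1/(30 + 3600) = 1/3630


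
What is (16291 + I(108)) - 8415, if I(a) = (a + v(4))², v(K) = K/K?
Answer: 19757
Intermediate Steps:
v(K) = 1
I(a) = (1 + a)² (I(a) = (a + 1)² = (1 + a)²)
(16291 + I(108)) - 8415 = (16291 + (1 + 108)²) - 8415 = (16291 + 109²) - 8415 = (16291 + 11881) - 8415 = 28172 - 8415 = 19757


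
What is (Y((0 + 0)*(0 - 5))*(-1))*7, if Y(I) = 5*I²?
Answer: 0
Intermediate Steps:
(Y((0 + 0)*(0 - 5))*(-1))*7 = ((5*((0 + 0)*(0 - 5))²)*(-1))*7 = ((5*(0*(-5))²)*(-1))*7 = ((5*0²)*(-1))*7 = ((5*0)*(-1))*7 = (0*(-1))*7 = 0*7 = 0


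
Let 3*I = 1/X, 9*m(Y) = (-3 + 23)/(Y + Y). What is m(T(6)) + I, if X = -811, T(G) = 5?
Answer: 1619/7299 ≈ 0.22181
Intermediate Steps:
m(Y) = 10/(9*Y) (m(Y) = ((-3 + 23)/(Y + Y))/9 = (20/((2*Y)))/9 = (20*(1/(2*Y)))/9 = (10/Y)/9 = 10/(9*Y))
I = -1/2433 (I = (⅓)/(-811) = (⅓)*(-1/811) = -1/2433 ≈ -0.00041102)
m(T(6)) + I = (10/9)/5 - 1/2433 = (10/9)*(⅕) - 1/2433 = 2/9 - 1/2433 = 1619/7299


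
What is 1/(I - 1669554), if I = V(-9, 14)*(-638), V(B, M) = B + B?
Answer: -1/1658070 ≈ -6.0311e-7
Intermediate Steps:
V(B, M) = 2*B
I = 11484 (I = (2*(-9))*(-638) = -18*(-638) = 11484)
1/(I - 1669554) = 1/(11484 - 1669554) = 1/(-1658070) = -1/1658070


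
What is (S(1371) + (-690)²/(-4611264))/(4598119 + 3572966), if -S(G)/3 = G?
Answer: -526850137/1046639725040 ≈ -0.00050337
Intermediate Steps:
S(G) = -3*G
(S(1371) + (-690)²/(-4611264))/(4598119 + 3572966) = (-3*1371 + (-690)²/(-4611264))/(4598119 + 3572966) = (-4113 + 476100*(-1/4611264))/8171085 = (-4113 - 39675/384272)*(1/8171085) = -1580550411/384272*1/8171085 = -526850137/1046639725040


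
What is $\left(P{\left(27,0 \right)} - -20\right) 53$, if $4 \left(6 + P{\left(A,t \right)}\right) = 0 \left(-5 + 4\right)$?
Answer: $742$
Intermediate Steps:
$P{\left(A,t \right)} = -6$ ($P{\left(A,t \right)} = -6 + \frac{0 \left(-5 + 4\right)}{4} = -6 + \frac{0 \left(-1\right)}{4} = -6 + \frac{1}{4} \cdot 0 = -6 + 0 = -6$)
$\left(P{\left(27,0 \right)} - -20\right) 53 = \left(-6 - -20\right) 53 = \left(-6 + 20\right) 53 = 14 \cdot 53 = 742$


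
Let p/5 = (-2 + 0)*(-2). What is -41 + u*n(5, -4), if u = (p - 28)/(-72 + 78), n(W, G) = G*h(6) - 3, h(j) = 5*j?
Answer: 123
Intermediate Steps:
p = 20 (p = 5*((-2 + 0)*(-2)) = 5*(-2*(-2)) = 5*4 = 20)
n(W, G) = -3 + 30*G (n(W, G) = G*(5*6) - 3 = G*30 - 3 = 30*G - 3 = -3 + 30*G)
u = -4/3 (u = (20 - 28)/(-72 + 78) = -8/6 = -8*⅙ = -4/3 ≈ -1.3333)
-41 + u*n(5, -4) = -41 - 4*(-3 + 30*(-4))/3 = -41 - 4*(-3 - 120)/3 = -41 - 4/3*(-123) = -41 + 164 = 123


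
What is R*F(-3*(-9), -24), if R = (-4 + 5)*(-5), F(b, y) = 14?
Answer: -70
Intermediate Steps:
R = -5 (R = 1*(-5) = -5)
R*F(-3*(-9), -24) = -5*14 = -70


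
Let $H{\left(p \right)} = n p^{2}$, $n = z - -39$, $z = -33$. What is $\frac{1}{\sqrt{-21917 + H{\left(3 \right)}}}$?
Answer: $- \frac{i \sqrt{21863}}{21863} \approx - 0.0067631 i$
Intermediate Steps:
$n = 6$ ($n = -33 - -39 = -33 + 39 = 6$)
$H{\left(p \right)} = 6 p^{2}$
$\frac{1}{\sqrt{-21917 + H{\left(3 \right)}}} = \frac{1}{\sqrt{-21917 + 6 \cdot 3^{2}}} = \frac{1}{\sqrt{-21917 + 6 \cdot 9}} = \frac{1}{\sqrt{-21917 + 54}} = \frac{1}{\sqrt{-21863}} = \frac{1}{i \sqrt{21863}} = - \frac{i \sqrt{21863}}{21863}$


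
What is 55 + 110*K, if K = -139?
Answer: -15235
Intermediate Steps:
55 + 110*K = 55 + 110*(-139) = 55 - 15290 = -15235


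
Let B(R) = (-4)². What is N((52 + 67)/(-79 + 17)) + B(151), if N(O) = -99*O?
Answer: 12773/62 ≈ 206.02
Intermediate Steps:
B(R) = 16
N((52 + 67)/(-79 + 17)) + B(151) = -99*(52 + 67)/(-79 + 17) + 16 = -11781/(-62) + 16 = -11781*(-1)/62 + 16 = -99*(-119/62) + 16 = 11781/62 + 16 = 12773/62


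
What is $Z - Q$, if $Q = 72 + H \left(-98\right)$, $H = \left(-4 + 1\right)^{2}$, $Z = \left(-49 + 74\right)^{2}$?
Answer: $1435$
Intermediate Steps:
$Z = 625$ ($Z = 25^{2} = 625$)
$H = 9$ ($H = \left(-3\right)^{2} = 9$)
$Q = -810$ ($Q = 72 + 9 \left(-98\right) = 72 - 882 = -810$)
$Z - Q = 625 - -810 = 625 + 810 = 1435$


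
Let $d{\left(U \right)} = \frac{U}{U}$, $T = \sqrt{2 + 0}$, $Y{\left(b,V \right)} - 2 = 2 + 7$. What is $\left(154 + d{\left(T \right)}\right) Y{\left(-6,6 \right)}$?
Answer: $1705$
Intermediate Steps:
$Y{\left(b,V \right)} = 11$ ($Y{\left(b,V \right)} = 2 + \left(2 + 7\right) = 2 + 9 = 11$)
$T = \sqrt{2} \approx 1.4142$
$d{\left(U \right)} = 1$
$\left(154 + d{\left(T \right)}\right) Y{\left(-6,6 \right)} = \left(154 + 1\right) 11 = 155 \cdot 11 = 1705$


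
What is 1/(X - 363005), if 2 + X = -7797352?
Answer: -1/8160359 ≈ -1.2254e-7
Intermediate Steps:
X = -7797354 (X = -2 - 7797352 = -7797354)
1/(X - 363005) = 1/(-7797354 - 363005) = 1/(-8160359) = -1/8160359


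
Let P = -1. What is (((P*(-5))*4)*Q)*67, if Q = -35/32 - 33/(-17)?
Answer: 154435/136 ≈ 1135.6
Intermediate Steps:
Q = 461/544 (Q = -35*1/32 - 33*(-1/17) = -35/32 + 33/17 = 461/544 ≈ 0.84743)
(((P*(-5))*4)*Q)*67 = ((-1*(-5)*4)*(461/544))*67 = ((5*4)*(461/544))*67 = (20*(461/544))*67 = (2305/136)*67 = 154435/136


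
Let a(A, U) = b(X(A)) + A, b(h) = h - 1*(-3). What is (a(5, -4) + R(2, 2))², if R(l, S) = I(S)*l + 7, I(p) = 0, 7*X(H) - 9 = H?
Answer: 289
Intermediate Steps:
X(H) = 9/7 + H/7
b(h) = 3 + h (b(h) = h + 3 = 3 + h)
R(l, S) = 7 (R(l, S) = 0*l + 7 = 0 + 7 = 7)
a(A, U) = 30/7 + 8*A/7 (a(A, U) = (3 + (9/7 + A/7)) + A = (30/7 + A/7) + A = 30/7 + 8*A/7)
(a(5, -4) + R(2, 2))² = ((30/7 + (8/7)*5) + 7)² = ((30/7 + 40/7) + 7)² = (10 + 7)² = 17² = 289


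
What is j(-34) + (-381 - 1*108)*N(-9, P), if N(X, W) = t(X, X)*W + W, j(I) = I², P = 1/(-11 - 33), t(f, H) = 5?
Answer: 26899/22 ≈ 1222.7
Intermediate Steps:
P = -1/44 (P = 1/(-44) = -1/44 ≈ -0.022727)
N(X, W) = 6*W (N(X, W) = 5*W + W = 6*W)
j(-34) + (-381 - 1*108)*N(-9, P) = (-34)² + (-381 - 1*108)*(6*(-1/44)) = 1156 + (-381 - 108)*(-3/22) = 1156 - 489*(-3/22) = 1156 + 1467/22 = 26899/22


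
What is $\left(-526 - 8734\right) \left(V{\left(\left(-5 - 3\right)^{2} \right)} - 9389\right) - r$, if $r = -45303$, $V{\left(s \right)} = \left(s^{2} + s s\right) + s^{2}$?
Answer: $-26799437$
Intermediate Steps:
$V{\left(s \right)} = 3 s^{2}$ ($V{\left(s \right)} = \left(s^{2} + s^{2}\right) + s^{2} = 2 s^{2} + s^{2} = 3 s^{2}$)
$\left(-526 - 8734\right) \left(V{\left(\left(-5 - 3\right)^{2} \right)} - 9389\right) - r = \left(-526 - 8734\right) \left(3 \left(\left(-5 - 3\right)^{2}\right)^{2} - 9389\right) - -45303 = - 9260 \left(3 \left(\left(-8\right)^{2}\right)^{2} - 9389\right) + 45303 = - 9260 \left(3 \cdot 64^{2} - 9389\right) + 45303 = - 9260 \left(3 \cdot 4096 - 9389\right) + 45303 = - 9260 \left(12288 - 9389\right) + 45303 = \left(-9260\right) 2899 + 45303 = -26844740 + 45303 = -26799437$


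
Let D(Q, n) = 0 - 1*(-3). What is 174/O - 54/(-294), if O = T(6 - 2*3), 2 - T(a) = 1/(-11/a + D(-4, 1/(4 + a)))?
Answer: 4272/49 ≈ 87.184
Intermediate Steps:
D(Q, n) = 3 (D(Q, n) = 0 + 3 = 3)
T(a) = 2 - 1/(3 - 11/a) (T(a) = 2 - 1/(-11/a + 3) = 2 - 1/(3 - 11/a))
O = 2 (O = (-22 + 5*(6 - 2*3))/(-11 + 3*(6 - 2*3)) = (-22 + 5*(6 - 6))/(-11 + 3*(6 - 6)) = (-22 + 5*0)/(-11 + 3*0) = (-22 + 0)/(-11 + 0) = -22/(-11) = -1/11*(-22) = 2)
174/O - 54/(-294) = 174/2 - 54/(-294) = 174*(½) - 54*(-1/294) = 87 + 9/49 = 4272/49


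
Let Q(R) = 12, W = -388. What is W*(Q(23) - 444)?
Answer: 167616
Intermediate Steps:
W*(Q(23) - 444) = -388*(12 - 444) = -388*(-432) = 167616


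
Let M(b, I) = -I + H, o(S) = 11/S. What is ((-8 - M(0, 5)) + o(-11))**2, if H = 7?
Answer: 121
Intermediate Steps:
M(b, I) = 7 - I (M(b, I) = -I + 7 = 7 - I)
((-8 - M(0, 5)) + o(-11))**2 = ((-8 - (7 - 1*5)) + 11/(-11))**2 = ((-8 - (7 - 5)) + 11*(-1/11))**2 = ((-8 - 1*2) - 1)**2 = ((-8 - 2) - 1)**2 = (-10 - 1)**2 = (-11)**2 = 121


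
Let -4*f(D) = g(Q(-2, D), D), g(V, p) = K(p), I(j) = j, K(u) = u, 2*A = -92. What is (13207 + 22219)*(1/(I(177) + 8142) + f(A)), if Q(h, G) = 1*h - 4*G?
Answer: 3389187707/8319 ≈ 4.0740e+5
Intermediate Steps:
Q(h, G) = h - 4*G
A = -46 (A = (½)*(-92) = -46)
g(V, p) = p
f(D) = -D/4
(13207 + 22219)*(1/(I(177) + 8142) + f(A)) = (13207 + 22219)*(1/(177 + 8142) - ¼*(-46)) = 35426*(1/8319 + 23/2) = 35426*(191339/16638) = 3389187707/8319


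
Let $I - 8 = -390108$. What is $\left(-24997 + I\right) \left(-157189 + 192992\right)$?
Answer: $-14861717891$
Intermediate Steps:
$I = -390100$ ($I = 8 - 390108 = -390100$)
$\left(-24997 + I\right) \left(-157189 + 192992\right) = \left(-24997 - 390100\right) \left(-157189 + 192992\right) = \left(-415097\right) 35803 = -14861717891$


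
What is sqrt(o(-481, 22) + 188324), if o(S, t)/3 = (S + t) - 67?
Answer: sqrt(186746) ≈ 432.14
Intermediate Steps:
o(S, t) = -201 + 3*S + 3*t (o(S, t) = 3*((S + t) - 67) = 3*(-67 + S + t) = -201 + 3*S + 3*t)
sqrt(o(-481, 22) + 188324) = sqrt((-201 + 3*(-481) + 3*22) + 188324) = sqrt((-201 - 1443 + 66) + 188324) = sqrt(-1578 + 188324) = sqrt(186746)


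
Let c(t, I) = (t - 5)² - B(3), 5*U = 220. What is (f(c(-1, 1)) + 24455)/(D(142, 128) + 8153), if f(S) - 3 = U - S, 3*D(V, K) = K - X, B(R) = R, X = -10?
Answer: 24469/8199 ≈ 2.9844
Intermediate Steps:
U = 44 (U = (⅕)*220 = 44)
D(V, K) = 10/3 + K/3 (D(V, K) = (K - 1*(-10))/3 = (K + 10)/3 = (10 + K)/3 = 10/3 + K/3)
c(t, I) = -3 + (-5 + t)² (c(t, I) = (t - 5)² - 1*3 = (-5 + t)² - 3 = -3 + (-5 + t)²)
f(S) = 47 - S (f(S) = 3 + (44 - S) = 47 - S)
(f(c(-1, 1)) + 24455)/(D(142, 128) + 8153) = ((47 - (-3 + (-5 - 1)²)) + 24455)/((10/3 + (⅓)*128) + 8153) = ((47 - (-3 + (-6)²)) + 24455)/((10/3 + 128/3) + 8153) = ((47 - (-3 + 36)) + 24455)/(46 + 8153) = ((47 - 1*33) + 24455)/8199 = ((47 - 33) + 24455)*(1/8199) = (14 + 24455)*(1/8199) = 24469*(1/8199) = 24469/8199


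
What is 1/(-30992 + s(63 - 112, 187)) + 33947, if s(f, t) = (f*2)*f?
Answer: 889071929/26190 ≈ 33947.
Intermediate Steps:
s(f, t) = 2*f² (s(f, t) = (2*f)*f = 2*f²)
1/(-30992 + s(63 - 112, 187)) + 33947 = 1/(-30992 + 2*(63 - 112)²) + 33947 = 1/(-30992 + 2*(-49)²) + 33947 = 1/(-30992 + 2*2401) + 33947 = 1/(-30992 + 4802) + 33947 = 1/(-26190) + 33947 = -1/26190 + 33947 = 889071929/26190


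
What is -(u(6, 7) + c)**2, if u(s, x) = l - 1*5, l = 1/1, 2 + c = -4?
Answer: -100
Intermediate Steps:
c = -6 (c = -2 - 4 = -6)
l = 1
u(s, x) = -4 (u(s, x) = 1 - 1*5 = 1 - 5 = -4)
-(u(6, 7) + c)**2 = -(-4 - 6)**2 = -1*(-10)**2 = -1*100 = -100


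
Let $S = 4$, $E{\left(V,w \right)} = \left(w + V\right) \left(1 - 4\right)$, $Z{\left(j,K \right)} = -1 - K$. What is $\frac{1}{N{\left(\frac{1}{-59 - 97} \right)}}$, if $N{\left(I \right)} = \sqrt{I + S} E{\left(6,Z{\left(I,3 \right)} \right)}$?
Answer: $- \frac{\sqrt{24297}}{1869} \approx -0.0834$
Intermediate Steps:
$E{\left(V,w \right)} = - 3 V - 3 w$ ($E{\left(V,w \right)} = \left(V + w\right) \left(-3\right) = - 3 V - 3 w$)
$N{\left(I \right)} = - 6 \sqrt{4 + I}$ ($N{\left(I \right)} = \sqrt{I + 4} \left(\left(-3\right) 6 - 3 \left(-1 - 3\right)\right) = \sqrt{4 + I} \left(-18 - 3 \left(-1 - 3\right)\right) = \sqrt{4 + I} \left(-18 - -12\right) = \sqrt{4 + I} \left(-18 + 12\right) = \sqrt{4 + I} \left(-6\right) = - 6 \sqrt{4 + I}$)
$\frac{1}{N{\left(\frac{1}{-59 - 97} \right)}} = \frac{1}{\left(-6\right) \sqrt{4 + \frac{1}{-59 - 97}}} = \frac{1}{\left(-6\right) \sqrt{4 + \frac{1}{-156}}} = \frac{1}{\left(-6\right) \sqrt{4 - \frac{1}{156}}} = \frac{1}{\left(-6\right) \sqrt{\frac{623}{156}}} = \frac{1}{\left(-6\right) \frac{\sqrt{24297}}{78}} = \frac{1}{\left(- \frac{1}{13}\right) \sqrt{24297}} = - \frac{\sqrt{24297}}{1869}$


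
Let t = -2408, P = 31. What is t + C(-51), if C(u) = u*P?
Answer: -3989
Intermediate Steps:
C(u) = 31*u (C(u) = u*31 = 31*u)
t + C(-51) = -2408 + 31*(-51) = -2408 - 1581 = -3989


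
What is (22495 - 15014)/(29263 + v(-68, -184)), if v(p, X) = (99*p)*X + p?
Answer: 7481/1267883 ≈ 0.0059004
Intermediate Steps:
v(p, X) = p + 99*X*p (v(p, X) = 99*X*p + p = p + 99*X*p)
(22495 - 15014)/(29263 + v(-68, -184)) = (22495 - 15014)/(29263 - 68*(1 + 99*(-184))) = 7481/(29263 - 68*(1 - 18216)) = 7481/(29263 - 68*(-18215)) = 7481/(29263 + 1238620) = 7481/1267883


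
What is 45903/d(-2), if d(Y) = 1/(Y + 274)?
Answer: 12485616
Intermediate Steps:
d(Y) = 1/(274 + Y)
45903/d(-2) = 45903/(1/(274 - 2)) = 45903/(1/272) = 45903*272 = 12485616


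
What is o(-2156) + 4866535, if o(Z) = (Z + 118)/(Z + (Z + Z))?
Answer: 15738375209/3234 ≈ 4.8665e+6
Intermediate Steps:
o(Z) = (118 + Z)/(3*Z) (o(Z) = (118 + Z)/(Z + 2*Z) = (118 + Z)/((3*Z)) = (118 + Z)*(1/(3*Z)) = (118 + Z)/(3*Z))
o(-2156) + 4866535 = (⅓)*(118 - 2156)/(-2156) + 4866535 = (⅓)*(-1/2156)*(-2038) + 4866535 = 1019/3234 + 4866535 = 15738375209/3234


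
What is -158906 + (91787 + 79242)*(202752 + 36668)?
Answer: 40947604274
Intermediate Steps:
-158906 + (91787 + 79242)*(202752 + 36668) = -158906 + 171029*239420 = -158906 + 40947763180 = 40947604274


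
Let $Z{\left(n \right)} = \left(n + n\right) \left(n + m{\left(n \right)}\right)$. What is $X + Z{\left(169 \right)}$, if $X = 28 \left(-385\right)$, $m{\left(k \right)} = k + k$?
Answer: $160586$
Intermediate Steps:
$m{\left(k \right)} = 2 k$
$X = -10780$
$Z{\left(n \right)} = 6 n^{2}$ ($Z{\left(n \right)} = \left(n + n\right) \left(n + 2 n\right) = 2 n 3 n = 6 n^{2}$)
$X + Z{\left(169 \right)} = -10780 + 6 \cdot 169^{2} = -10780 + 6 \cdot 28561 = -10780 + 171366 = 160586$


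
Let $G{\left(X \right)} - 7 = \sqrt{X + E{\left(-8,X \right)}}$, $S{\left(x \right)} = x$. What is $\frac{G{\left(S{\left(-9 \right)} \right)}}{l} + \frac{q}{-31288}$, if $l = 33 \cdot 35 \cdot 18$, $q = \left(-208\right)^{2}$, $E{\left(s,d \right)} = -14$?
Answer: $- \frac{16057849}{11615670} + \frac{i \sqrt{23}}{20790} \approx -1.3824 + 0.00023068 i$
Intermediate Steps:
$q = 43264$
$l = 20790$ ($l = 1155 \cdot 18 = 20790$)
$G{\left(X \right)} = 7 + \sqrt{-14 + X}$ ($G{\left(X \right)} = 7 + \sqrt{X - 14} = 7 + \sqrt{-14 + X}$)
$\frac{G{\left(S{\left(-9 \right)} \right)}}{l} + \frac{q}{-31288} = \frac{7 + \sqrt{-14 - 9}}{20790} + \frac{43264}{-31288} = \left(7 + \sqrt{-23}\right) \frac{1}{20790} + 43264 \left(- \frac{1}{31288}\right) = \left(7 + i \sqrt{23}\right) \frac{1}{20790} - \frac{5408}{3911} = \left(\frac{1}{2970} + \frac{i \sqrt{23}}{20790}\right) - \frac{5408}{3911} = - \frac{16057849}{11615670} + \frac{i \sqrt{23}}{20790}$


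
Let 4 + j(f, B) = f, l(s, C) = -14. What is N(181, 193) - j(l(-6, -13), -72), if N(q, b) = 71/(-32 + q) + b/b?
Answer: 2902/149 ≈ 19.477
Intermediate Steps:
j(f, B) = -4 + f
N(q, b) = 1 + 71/(-32 + q) (N(q, b) = 71/(-32 + q) + 1 = 1 + 71/(-32 + q))
N(181, 193) - j(l(-6, -13), -72) = (39 + 181)/(-32 + 181) - (-4 - 14) = 220/149 - 1*(-18) = (1/149)*220 + 18 = 220/149 + 18 = 2902/149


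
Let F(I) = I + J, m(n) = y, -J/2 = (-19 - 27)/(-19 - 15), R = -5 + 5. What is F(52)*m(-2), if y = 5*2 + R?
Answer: 8380/17 ≈ 492.94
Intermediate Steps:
R = 0
J = -46/17 (J = -2*(-19 - 27)/(-19 - 15) = -(-92)/(-34) = -(-92)*(-1)/34 = -2*23/17 = -46/17 ≈ -2.7059)
y = 10 (y = 5*2 + 0 = 10 + 0 = 10)
m(n) = 10
F(I) = -46/17 + I (F(I) = I - 46/17 = -46/17 + I)
F(52)*m(-2) = (-46/17 + 52)*10 = (838/17)*10 = 8380/17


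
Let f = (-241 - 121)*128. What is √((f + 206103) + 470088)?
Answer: √629855 ≈ 793.63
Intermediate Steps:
f = -46336 (f = -362*128 = -46336)
√((f + 206103) + 470088) = √((-46336 + 206103) + 470088) = √(159767 + 470088) = √629855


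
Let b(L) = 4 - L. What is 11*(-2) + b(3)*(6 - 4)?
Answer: -20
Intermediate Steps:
11*(-2) + b(3)*(6 - 4) = 11*(-2) + (4 - 1*3)*(6 - 4) = -22 + (4 - 3)*2 = -22 + 1*2 = -22 + 2 = -20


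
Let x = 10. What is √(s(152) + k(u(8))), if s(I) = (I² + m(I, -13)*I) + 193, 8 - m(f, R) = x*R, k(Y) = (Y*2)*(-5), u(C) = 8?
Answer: √44193 ≈ 210.22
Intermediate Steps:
k(Y) = -10*Y (k(Y) = (2*Y)*(-5) = -10*Y)
m(f, R) = 8 - 10*R
s(I) = 193 + I² + 138*I (s(I) = (I² + (8 - 10*(-13))*I) + 193 = (I² + (8 + 130)*I) + 193 = (I² + 138*I) + 193 = 193 + I² + 138*I)
√(s(152) + k(u(8))) = √((193 + 152² + 138*152) - 10*8) = √((193 + 23104 + 20976) - 80) = √(44273 - 80) = √44193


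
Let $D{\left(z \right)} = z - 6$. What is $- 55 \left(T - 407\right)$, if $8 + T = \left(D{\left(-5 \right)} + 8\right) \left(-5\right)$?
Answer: $22000$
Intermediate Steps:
$D{\left(z \right)} = -6 + z$ ($D{\left(z \right)} = z - 6 = -6 + z$)
$T = 7$ ($T = -8 + \left(\left(-6 - 5\right) + 8\right) \left(-5\right) = -8 + \left(-11 + 8\right) \left(-5\right) = -8 - -15 = -8 + 15 = 7$)
$- 55 \left(T - 407\right) = - 55 \left(7 - 407\right) = \left(-55\right) \left(-400\right) = 22000$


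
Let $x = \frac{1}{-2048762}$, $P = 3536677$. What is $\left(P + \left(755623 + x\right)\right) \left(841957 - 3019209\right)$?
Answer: $- \frac{9573269414376718974}{1024381} \approx -9.3454 \cdot 10^{12}$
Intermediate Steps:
$x = - \frac{1}{2048762} \approx -4.881 \cdot 10^{-7}$
$\left(P + \left(755623 + x\right)\right) \left(841957 - 3019209\right) = \left(3536677 + \left(755623 - \frac{1}{2048762}\right)\right) \left(841957 - 3019209\right) = \left(3536677 + \frac{1548091688725}{2048762}\right) \left(-2177252\right) = \frac{8793901132599}{2048762} \left(-2177252\right) = - \frac{9573269414376718974}{1024381}$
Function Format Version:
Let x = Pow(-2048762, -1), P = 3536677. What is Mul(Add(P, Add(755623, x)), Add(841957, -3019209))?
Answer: Rational(-9573269414376718974, 1024381) ≈ -9.3454e+12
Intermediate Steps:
x = Rational(-1, 2048762) ≈ -4.8810e-7
Mul(Add(P, Add(755623, x)), Add(841957, -3019209)) = Mul(Add(3536677, Add(755623, Rational(-1, 2048762))), Add(841957, -3019209)) = Mul(Add(3536677, Rational(1548091688725, 2048762)), -2177252) = Mul(Rational(8793901132599, 2048762), -2177252) = Rational(-9573269414376718974, 1024381)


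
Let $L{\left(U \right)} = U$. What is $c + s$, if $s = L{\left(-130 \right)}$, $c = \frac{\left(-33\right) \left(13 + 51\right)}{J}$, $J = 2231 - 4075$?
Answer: $- \frac{59402}{461} \approx -128.85$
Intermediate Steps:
$J = -1844$
$c = \frac{528}{461}$ ($c = \frac{\left(-33\right) \left(13 + 51\right)}{-1844} = \left(-33\right) 64 \left(- \frac{1}{1844}\right) = \left(-2112\right) \left(- \frac{1}{1844}\right) = \frac{528}{461} \approx 1.1453$)
$s = -130$
$c + s = \frac{528}{461} - 130 = - \frac{59402}{461}$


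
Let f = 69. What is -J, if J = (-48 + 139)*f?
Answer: -6279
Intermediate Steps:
J = 6279 (J = (-48 + 139)*69 = 91*69 = 6279)
-J = -1*6279 = -6279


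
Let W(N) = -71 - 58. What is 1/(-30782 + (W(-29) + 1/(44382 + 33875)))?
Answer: -78257/2419002126 ≈ -3.2351e-5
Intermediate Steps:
W(N) = -129
1/(-30782 + (W(-29) + 1/(44382 + 33875))) = 1/(-30782 + (-129 + 1/(44382 + 33875))) = 1/(-30782 + (-129 + 1/78257)) = 1/(-30782 - 10095152/78257) = 1/(-2419002126/78257) = -78257/2419002126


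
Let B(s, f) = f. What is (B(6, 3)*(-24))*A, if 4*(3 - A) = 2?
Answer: -180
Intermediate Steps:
A = 5/2 (A = 3 - ¼*2 = 3 - ½ = 5/2 ≈ 2.5000)
(B(6, 3)*(-24))*A = (3*(-24))*(5/2) = -72*5/2 = -180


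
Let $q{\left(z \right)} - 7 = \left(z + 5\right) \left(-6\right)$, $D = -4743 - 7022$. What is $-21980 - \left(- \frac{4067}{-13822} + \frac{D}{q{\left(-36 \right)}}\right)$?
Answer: $- \frac{58473028181}{2667646} \approx -21919.0$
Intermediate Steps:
$D = -11765$
$q{\left(z \right)} = -23 - 6 z$ ($q{\left(z \right)} = 7 + \left(z + 5\right) \left(-6\right) = 7 + \left(5 + z\right) \left(-6\right) = 7 - \left(30 + 6 z\right) = -23 - 6 z$)
$-21980 - \left(- \frac{4067}{-13822} + \frac{D}{q{\left(-36 \right)}}\right) = -21980 - \left(- \frac{4067}{-13822} - \frac{11765}{-23 - -216}\right) = -21980 - \left(\left(-4067\right) \left(- \frac{1}{13822}\right) - \frac{11765}{-23 + 216}\right) = -21980 - \left(\frac{4067}{13822} - \frac{11765}{193}\right) = -21980 - - \frac{161830899}{2667646} = -21980 + \frac{161830899}{2667646} = - \frac{58473028181}{2667646}$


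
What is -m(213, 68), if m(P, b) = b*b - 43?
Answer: -4581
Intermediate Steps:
m(P, b) = -43 + b**2 (m(P, b) = b**2 - 43 = -43 + b**2)
-m(213, 68) = -(-43 + 68**2) = -(-43 + 4624) = -1*4581 = -4581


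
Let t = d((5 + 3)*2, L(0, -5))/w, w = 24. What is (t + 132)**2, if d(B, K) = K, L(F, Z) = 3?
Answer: 1117249/64 ≈ 17457.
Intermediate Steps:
t = 1/8 (t = 3/24 = 3*(1/24) = 1/8 ≈ 0.12500)
(t + 132)**2 = (1/8 + 132)**2 = (1057/8)**2 = 1117249/64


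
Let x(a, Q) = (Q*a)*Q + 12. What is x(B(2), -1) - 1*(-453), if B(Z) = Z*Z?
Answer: 469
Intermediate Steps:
B(Z) = Z²
x(a, Q) = 12 + a*Q² (x(a, Q) = a*Q² + 12 = 12 + a*Q²)
x(B(2), -1) - 1*(-453) = (12 + 2²*(-1)²) - 1*(-453) = (12 + 4*1) + 453 = (12 + 4) + 453 = 16 + 453 = 469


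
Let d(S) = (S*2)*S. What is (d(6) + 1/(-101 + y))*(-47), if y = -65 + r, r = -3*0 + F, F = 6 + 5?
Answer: -524473/155 ≈ -3383.7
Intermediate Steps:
F = 11
d(S) = 2*S² (d(S) = (2*S)*S = 2*S²)
r = 11 (r = -3*0 + 11 = 0 + 11 = 11)
y = -54 (y = -65 + 11 = -54)
(d(6) + 1/(-101 + y))*(-47) = (2*6² + 1/(-101 - 54))*(-47) = (2*36 + 1/(-155))*(-47) = (72 - 1/155)*(-47) = (11159/155)*(-47) = -524473/155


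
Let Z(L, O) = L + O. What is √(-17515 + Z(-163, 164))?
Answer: 3*I*√1946 ≈ 132.34*I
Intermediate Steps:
√(-17515 + Z(-163, 164)) = √(-17515 + (-163 + 164)) = √(-17515 + 1) = √(-17514) = 3*I*√1946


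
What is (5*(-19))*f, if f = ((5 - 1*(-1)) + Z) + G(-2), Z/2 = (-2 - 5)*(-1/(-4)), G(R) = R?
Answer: -95/2 ≈ -47.500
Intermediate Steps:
Z = -7/2 (Z = 2*((-2 - 5)*(-1/(-4))) = 2*(-(-7)*(-1)/4) = 2*(-7*1/4) = 2*(-7/4) = -7/2 ≈ -3.5000)
f = 1/2 (f = ((5 - 1*(-1)) - 7/2) - 2 = ((5 + 1) - 7/2) - 2 = (6 - 7/2) - 2 = 5/2 - 2 = 1/2 ≈ 0.50000)
(5*(-19))*f = (5*(-19))*(1/2) = -95*1/2 = -95/2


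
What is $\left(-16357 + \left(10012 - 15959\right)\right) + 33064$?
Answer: $10760$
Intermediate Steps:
$\left(-16357 + \left(10012 - 15959\right)\right) + 33064 = \left(-16357 - 5947\right) + 33064 = -22304 + 33064 = 10760$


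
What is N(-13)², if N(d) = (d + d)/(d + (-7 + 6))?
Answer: 169/49 ≈ 3.4490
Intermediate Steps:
N(d) = 2*d/(-1 + d) (N(d) = (2*d)/(d - 1) = (2*d)/(-1 + d) = 2*d/(-1 + d))
N(-13)² = (2*(-13)/(-1 - 13))² = (2*(-13)/(-14))² = (2*(-13)*(-1/14))² = (13/7)² = 169/49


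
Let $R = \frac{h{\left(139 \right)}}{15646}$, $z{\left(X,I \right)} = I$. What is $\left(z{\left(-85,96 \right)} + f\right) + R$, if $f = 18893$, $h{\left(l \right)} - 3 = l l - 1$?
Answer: $\frac{297121217}{15646} \approx 18990.0$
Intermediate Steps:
$h{\left(l \right)} = 2 + l^{2}$ ($h{\left(l \right)} = 3 + \left(l l - 1\right) = 3 + \left(l^{2} - 1\right) = 3 + \left(-1 + l^{2}\right) = 2 + l^{2}$)
$R = \frac{19323}{15646}$ ($R = \frac{2 + 139^{2}}{15646} = \left(2 + 19321\right) \frac{1}{15646} = 19323 \cdot \frac{1}{15646} = \frac{19323}{15646} \approx 1.235$)
$\left(z{\left(-85,96 \right)} + f\right) + R = \left(96 + 18893\right) + \frac{19323}{15646} = 18989 + \frac{19323}{15646} = \frac{297121217}{15646}$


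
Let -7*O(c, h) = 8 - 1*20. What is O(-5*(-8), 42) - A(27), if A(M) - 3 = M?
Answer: -198/7 ≈ -28.286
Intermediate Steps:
A(M) = 3 + M
O(c, h) = 12/7 (O(c, h) = -(8 - 1*20)/7 = -(8 - 20)/7 = -⅐*(-12) = 12/7)
O(-5*(-8), 42) - A(27) = 12/7 - (3 + 27) = 12/7 - 1*30 = 12/7 - 30 = -198/7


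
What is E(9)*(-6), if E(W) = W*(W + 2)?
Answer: -594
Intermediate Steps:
E(W) = W*(2 + W)
E(9)*(-6) = (9*(2 + 9))*(-6) = (9*11)*(-6) = 99*(-6) = -594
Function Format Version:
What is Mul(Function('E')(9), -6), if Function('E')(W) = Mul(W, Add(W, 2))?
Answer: -594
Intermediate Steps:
Function('E')(W) = Mul(W, Add(2, W))
Mul(Function('E')(9), -6) = Mul(Mul(9, Add(2, 9)), -6) = Mul(Mul(9, 11), -6) = Mul(99, -6) = -594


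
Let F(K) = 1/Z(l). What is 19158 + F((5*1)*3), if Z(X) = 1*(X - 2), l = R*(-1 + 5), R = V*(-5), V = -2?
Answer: 728005/38 ≈ 19158.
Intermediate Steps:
R = 10 (R = -2*(-5) = 10)
l = 40 (l = 10*(-1 + 5) = 10*4 = 40)
Z(X) = -2 + X (Z(X) = 1*(-2 + X) = -2 + X)
F(K) = 1/38 (F(K) = 1/(-2 + 40) = 1/38)
19158 + F((5*1)*3) = 19158 + 1/38 = 728005/38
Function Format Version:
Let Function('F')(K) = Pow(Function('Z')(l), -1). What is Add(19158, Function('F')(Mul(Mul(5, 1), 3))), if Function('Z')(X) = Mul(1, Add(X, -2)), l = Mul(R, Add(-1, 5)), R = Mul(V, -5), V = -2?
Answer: Rational(728005, 38) ≈ 19158.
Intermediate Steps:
R = 10 (R = Mul(-2, -5) = 10)
l = 40 (l = Mul(10, Add(-1, 5)) = Mul(10, 4) = 40)
Function('Z')(X) = Add(-2, X) (Function('Z')(X) = Mul(1, Add(-2, X)) = Add(-2, X))
Function('F')(K) = Rational(1, 38) (Function('F')(K) = Pow(Add(-2, 40), -1) = Pow(38, -1) = Rational(1, 38))
Add(19158, Function('F')(Mul(Mul(5, 1), 3))) = Add(19158, Rational(1, 38)) = Rational(728005, 38)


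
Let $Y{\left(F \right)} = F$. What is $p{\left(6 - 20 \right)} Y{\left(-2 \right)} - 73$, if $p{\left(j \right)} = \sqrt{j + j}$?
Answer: $-73 - 4 i \sqrt{7} \approx -73.0 - 10.583 i$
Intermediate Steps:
$p{\left(j \right)} = \sqrt{2} \sqrt{j}$ ($p{\left(j \right)} = \sqrt{2 j} = \sqrt{2} \sqrt{j}$)
$p{\left(6 - 20 \right)} Y{\left(-2 \right)} - 73 = \sqrt{2} \sqrt{6 - 20} \left(-2\right) - 73 = \sqrt{2} \sqrt{-14} \left(-2\right) - 73 = \sqrt{2} i \sqrt{14} \left(-2\right) - 73 = 2 i \sqrt{7} \left(-2\right) - 73 = - 4 i \sqrt{7} - 73 = -73 - 4 i \sqrt{7}$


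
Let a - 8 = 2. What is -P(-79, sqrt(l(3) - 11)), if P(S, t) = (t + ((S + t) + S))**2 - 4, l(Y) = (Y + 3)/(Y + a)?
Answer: -323932/13 + 632*I*sqrt(1781)/13 ≈ -24918.0 + 2051.7*I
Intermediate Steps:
a = 10 (a = 8 + 2 = 10)
l(Y) = (3 + Y)/(10 + Y) (l(Y) = (Y + 3)/(Y + 10) = (3 + Y)/(10 + Y))
P(S, t) = -4 + (2*S + 2*t)**2 (P(S, t) = (t + (t + 2*S))**2 - 4 = (2*S + 2*t)**2 - 4 = -4 + (2*S + 2*t)**2)
-P(-79, sqrt(l(3) - 11)) = -(-4 + 4*(-79 + sqrt((3 + 3)/(10 + 3) - 11))**2) = -(-4 + 4*(-79 + sqrt(6/13 - 11))**2) = -(-4 + 4*(-79 + sqrt(-137/13))**2) = -(-4 + 4*(-79 + I*sqrt(1781)/13)**2) = 4 - 4*(-79 + I*sqrt(1781)/13)**2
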